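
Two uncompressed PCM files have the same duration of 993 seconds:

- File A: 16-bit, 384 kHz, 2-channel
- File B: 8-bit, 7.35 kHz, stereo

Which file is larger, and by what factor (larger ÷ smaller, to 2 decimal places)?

File A, by a factor of 104.49

File A: 384,000 × 2 × 2 = 1,536,000 bytes/s.
File B: 7,350 × 1 × 2 = 14,700 bytes/s.
File A is larger; ratio = 1,525,248,000 / 14,597,100 = 104.49.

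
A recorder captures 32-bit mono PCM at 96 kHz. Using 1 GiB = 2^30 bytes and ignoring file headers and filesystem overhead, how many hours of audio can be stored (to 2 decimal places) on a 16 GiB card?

Uncompressed byte rate = 96,000 × 4 × 1 = 384,000 bytes/s.
Capacity = 16 × 1,073,741,824 = 17,179,869,184 bytes.
17,179,869,184 / 384,000 ≈ 44739.24 s → 12.43 hours.

12.43 hours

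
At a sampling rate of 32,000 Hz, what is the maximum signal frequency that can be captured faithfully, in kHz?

16 kHz

Nyquist frequency = sample rate / 2 = 32,000 / 2 = 16 kHz.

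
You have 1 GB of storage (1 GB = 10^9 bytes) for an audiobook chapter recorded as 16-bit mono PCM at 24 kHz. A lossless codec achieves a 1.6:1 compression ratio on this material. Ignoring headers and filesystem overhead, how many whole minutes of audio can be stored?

555 minutes

Uncompressed byte rate = 24,000 × 2 × 1 = 48,000 bytes/s.
After 1.6:1 compression, effective rate ≈ 30000 bytes/s.
Capacity = 1 × 1,000,000,000 = 1,000,000,000 bytes.
1,000,000,000 / effective rate ≈ 33333.33 s → 555 minutes.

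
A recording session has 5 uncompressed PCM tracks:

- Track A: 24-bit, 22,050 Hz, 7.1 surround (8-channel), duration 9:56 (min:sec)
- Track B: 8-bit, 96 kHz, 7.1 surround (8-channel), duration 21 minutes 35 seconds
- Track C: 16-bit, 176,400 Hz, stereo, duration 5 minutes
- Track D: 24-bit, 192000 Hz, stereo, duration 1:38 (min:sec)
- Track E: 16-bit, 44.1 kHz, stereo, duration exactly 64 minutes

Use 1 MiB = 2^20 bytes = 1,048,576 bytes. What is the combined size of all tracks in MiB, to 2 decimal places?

Track A: 9:56 (min:sec) = 596 s; 22,050 × 596 × 3 × 8 = 315,403,200 bytes.
Track B: 21 minutes 35 seconds = 1,295 s; 96,000 × 1,295 × 1 × 8 = 994,560,000 bytes.
Track C: 5 minutes = 300 s; 176,400 × 300 × 2 × 2 = 211,680,000 bytes.
Track D: 1:38 (min:sec) = 98 s; 192,000 × 98 × 3 × 2 = 112,896,000 bytes.
Track E: exactly 64 minutes = 3,840 s; 44,100 × 3,840 × 2 × 2 = 677,376,000 bytes.
Total = 2,311,915,200 bytes = 2204.81 MiB.

2204.81 MiB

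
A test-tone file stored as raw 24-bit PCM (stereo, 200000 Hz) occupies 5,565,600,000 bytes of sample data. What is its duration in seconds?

Byte rate = 200,000 × 3 × 2 = 1,200,000 bytes/s.
Duration = 5,565,600,000 / 1,200,000 = 4,638 s.

4,638 seconds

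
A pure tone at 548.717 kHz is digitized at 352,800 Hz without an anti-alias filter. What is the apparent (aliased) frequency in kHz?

156.883 kHz

Nyquist = 352,800/2 = 176,400 Hz; 548,717 Hz exceeds it.
Alias = |548,717 − 2×352,800| = |548,717 − 705,600| = 156,883 Hz = 156.883 kHz.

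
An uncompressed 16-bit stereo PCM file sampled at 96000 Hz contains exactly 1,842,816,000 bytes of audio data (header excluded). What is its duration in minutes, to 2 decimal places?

Byte rate = 96,000 × 2 × 2 = 384,000 bytes/s.
Duration = 1,842,816,000 / 384,000 = 4,799 s.
4,799 s / 60 = 79.98 minutes.

79.98 minutes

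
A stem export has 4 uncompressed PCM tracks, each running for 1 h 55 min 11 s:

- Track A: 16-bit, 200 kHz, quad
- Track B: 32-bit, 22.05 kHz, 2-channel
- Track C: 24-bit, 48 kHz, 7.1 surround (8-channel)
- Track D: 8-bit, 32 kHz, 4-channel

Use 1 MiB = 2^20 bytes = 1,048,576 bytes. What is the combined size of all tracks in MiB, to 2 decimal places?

20144.25 MiB

1 h 55 min 11 s = 6,911 s.
Track A: 200,000 × 6,911 × 2 × 4 = 11,057,600,000 bytes.
Track B: 22,050 × 6,911 × 4 × 2 = 1,219,100,400 bytes.
Track C: 48,000 × 6,911 × 3 × 8 = 7,961,472,000 bytes.
Track D: 32,000 × 6,911 × 1 × 4 = 884,608,000 bytes.
Total = 21,122,780,400 bytes = 20144.25 MiB.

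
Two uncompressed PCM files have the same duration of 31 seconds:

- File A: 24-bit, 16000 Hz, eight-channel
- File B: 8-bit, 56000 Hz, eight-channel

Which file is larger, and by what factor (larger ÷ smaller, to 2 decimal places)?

File B, by a factor of 1.17

File A: 16,000 × 3 × 8 = 384,000 bytes/s.
File B: 56,000 × 1 × 8 = 448,000 bytes/s.
File B is larger; ratio = 13,888,000 / 11,904,000 = 1.17.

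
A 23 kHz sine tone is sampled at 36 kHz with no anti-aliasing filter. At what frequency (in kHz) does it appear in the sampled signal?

13 kHz

Nyquist = 36,000/2 = 18,000 Hz; 23,000 Hz exceeds it.
Alias = |23,000 − 1×36,000| = |23,000 − 36,000| = 13,000 Hz = 13 kHz.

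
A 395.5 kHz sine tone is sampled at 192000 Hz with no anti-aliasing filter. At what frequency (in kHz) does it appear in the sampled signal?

11.5 kHz

Nyquist = 192,000/2 = 96,000 Hz; 395,500 Hz exceeds it.
Alias = |395,500 − 2×192,000| = |395,500 − 384,000| = 11,500 Hz = 11.5 kHz.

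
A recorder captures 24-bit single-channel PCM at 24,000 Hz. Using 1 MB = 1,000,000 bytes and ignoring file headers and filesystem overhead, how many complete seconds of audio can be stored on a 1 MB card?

13 seconds

Uncompressed byte rate = 24,000 × 3 × 1 = 72,000 bytes/s.
Capacity = 1 × 1,000,000 = 1,000,000 bytes.
1,000,000 / 72,000 ≈ 13.89 s → 13 seconds.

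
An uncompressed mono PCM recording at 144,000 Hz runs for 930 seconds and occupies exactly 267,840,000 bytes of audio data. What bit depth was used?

16 bits

Bytes per sample = 267,840,000 / (144,000 × 930 × 1) = 267,840,000 / 133,920,000 = 2.
Bit depth = 2 × 8 = 16 bits.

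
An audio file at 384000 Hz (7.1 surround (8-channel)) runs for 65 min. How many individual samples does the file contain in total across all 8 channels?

65 min = 3,900 s.
384,000 × 3,900 s × 8 ch = 11,980,800,000 samples.

11,980,800,000 samples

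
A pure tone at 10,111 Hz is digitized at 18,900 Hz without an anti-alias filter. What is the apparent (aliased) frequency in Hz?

8,789 Hz

Nyquist = 18,900/2 = 9,450 Hz; 10,111 Hz exceeds it.
Alias = |10,111 − 1×18,900| = |10,111 − 18,900| = 8,789 Hz.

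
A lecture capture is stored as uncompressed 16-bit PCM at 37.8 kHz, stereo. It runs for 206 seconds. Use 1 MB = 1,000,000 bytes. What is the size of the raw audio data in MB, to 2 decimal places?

31.15 MB

Bytes = 37,800 samples/s × 206 s × 2 bytes/sample × 2 ch = 31,147,200 bytes.
31,147,200 / 1,000,000 = 31.15 MB.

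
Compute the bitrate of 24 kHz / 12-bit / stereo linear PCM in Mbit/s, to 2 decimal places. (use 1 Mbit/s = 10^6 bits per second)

Bit rate = 24,000 × 12 × 2 = 576,000 bits/s.
= 0.58 Mbit/s.

0.58 Mbit/s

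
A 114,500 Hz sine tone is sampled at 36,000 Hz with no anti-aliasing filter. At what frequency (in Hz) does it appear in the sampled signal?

Nyquist = 36,000/2 = 18,000 Hz; 114,500 Hz exceeds it.
Alias = |114,500 − 3×36,000| = |114,500 − 108,000| = 6,500 Hz.

6,500 Hz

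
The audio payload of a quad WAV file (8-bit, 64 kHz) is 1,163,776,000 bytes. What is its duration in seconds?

4,546 seconds

Byte rate = 64,000 × 1 × 4 = 256,000 bytes/s.
Duration = 1,163,776,000 / 256,000 = 4,546 s.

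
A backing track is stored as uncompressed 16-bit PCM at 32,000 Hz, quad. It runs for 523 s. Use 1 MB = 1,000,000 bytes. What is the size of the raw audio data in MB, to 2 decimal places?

133.89 MB

Bytes = 32,000 samples/s × 523 s × 2 bytes/sample × 4 ch = 133,888,000 bytes.
133,888,000 / 1,000,000 = 133.89 MB.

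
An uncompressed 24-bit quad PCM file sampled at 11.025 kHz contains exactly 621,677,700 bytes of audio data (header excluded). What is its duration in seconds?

Byte rate = 11,025 × 3 × 4 = 132,300 bytes/s.
Duration = 621,677,700 / 132,300 = 4,699 s.

4,699 seconds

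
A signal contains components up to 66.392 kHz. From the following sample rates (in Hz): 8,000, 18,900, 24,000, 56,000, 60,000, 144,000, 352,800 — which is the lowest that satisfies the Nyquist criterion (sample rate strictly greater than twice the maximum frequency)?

Need sample rate > 2 × 66,392 = 132,784 Hz.
Lowest listed rate above 132,784 Hz is 144,000 Hz.

144,000 Hz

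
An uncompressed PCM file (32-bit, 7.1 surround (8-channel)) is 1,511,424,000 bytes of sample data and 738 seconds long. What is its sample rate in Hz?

Bytes = sample_rate × seconds × bytes_per_sample × channels.
sample_rate = 1,511,424,000 / (738 × 4 × 8) = 1,511,424,000 / 23,616 = 64,000 Hz.

64,000 Hz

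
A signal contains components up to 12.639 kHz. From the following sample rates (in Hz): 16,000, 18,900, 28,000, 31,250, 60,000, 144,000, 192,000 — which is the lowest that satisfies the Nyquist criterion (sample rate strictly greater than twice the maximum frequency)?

28,000 Hz

Need sample rate > 2 × 12,639 = 25,278 Hz.
Lowest listed rate above 25,278 Hz is 28,000 Hz.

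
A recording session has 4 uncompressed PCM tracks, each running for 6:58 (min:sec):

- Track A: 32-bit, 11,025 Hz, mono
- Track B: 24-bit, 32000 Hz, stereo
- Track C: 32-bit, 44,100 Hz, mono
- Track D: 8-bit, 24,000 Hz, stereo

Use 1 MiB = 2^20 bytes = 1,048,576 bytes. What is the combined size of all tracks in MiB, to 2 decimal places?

6:58 (min:sec) = 418 s.
Track A: 11,025 × 418 × 4 × 1 = 18,433,800 bytes.
Track B: 32,000 × 418 × 3 × 2 = 80,256,000 bytes.
Track C: 44,100 × 418 × 4 × 1 = 73,735,200 bytes.
Track D: 24,000 × 418 × 1 × 2 = 20,064,000 bytes.
Total = 192,489,000 bytes = 183.57 MiB.

183.57 MiB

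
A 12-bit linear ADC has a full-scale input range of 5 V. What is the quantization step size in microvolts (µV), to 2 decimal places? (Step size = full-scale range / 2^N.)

1220.70 µV

5 V / 2^12 = 5 / 4,096 V = 1220.70 µV.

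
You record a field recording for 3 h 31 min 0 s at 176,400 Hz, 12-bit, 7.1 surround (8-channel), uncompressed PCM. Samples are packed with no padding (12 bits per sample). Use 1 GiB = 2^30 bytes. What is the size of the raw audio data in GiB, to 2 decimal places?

24.96 GiB

Duration = 3 h 31 min 0 s = 12,660 s.
Bits = 176,400 × 12,660 × 12 × 8 = 214,389,504,000 bits = 26,798,688,000 bytes.
26,798,688,000 / 1,073,741,824 = 24.96 GiB.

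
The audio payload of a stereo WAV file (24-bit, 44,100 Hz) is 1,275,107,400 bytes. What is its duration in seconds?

Byte rate = 44,100 × 3 × 2 = 264,600 bytes/s.
Duration = 1,275,107,400 / 264,600 = 4,819 s.

4,819 seconds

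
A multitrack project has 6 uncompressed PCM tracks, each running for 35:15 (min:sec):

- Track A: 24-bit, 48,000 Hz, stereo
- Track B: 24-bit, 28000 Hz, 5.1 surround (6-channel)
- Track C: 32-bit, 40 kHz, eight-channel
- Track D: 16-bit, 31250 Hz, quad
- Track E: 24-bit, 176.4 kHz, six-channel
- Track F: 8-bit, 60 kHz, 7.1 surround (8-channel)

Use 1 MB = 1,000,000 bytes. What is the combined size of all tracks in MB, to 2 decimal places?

35:15 (min:sec) = 2,115 s.
Track A: 48,000 × 2,115 × 3 × 2 = 609,120,000 bytes.
Track B: 28,000 × 2,115 × 3 × 6 = 1,065,960,000 bytes.
Track C: 40,000 × 2,115 × 4 × 8 = 2,707,200,000 bytes.
Track D: 31,250 × 2,115 × 2 × 4 = 528,750,000 bytes.
Track E: 176,400 × 2,115 × 3 × 6 = 6,715,548,000 bytes.
Track F: 60,000 × 2,115 × 1 × 8 = 1,015,200,000 bytes.
Total = 12,641,778,000 bytes = 12641.78 MB.

12641.78 MB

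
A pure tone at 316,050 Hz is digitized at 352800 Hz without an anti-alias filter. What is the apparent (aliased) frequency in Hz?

Nyquist = 352,800/2 = 176,400 Hz; 316,050 Hz exceeds it.
Alias = |316,050 − 1×352,800| = |316,050 − 352,800| = 36,750 Hz.

36,750 Hz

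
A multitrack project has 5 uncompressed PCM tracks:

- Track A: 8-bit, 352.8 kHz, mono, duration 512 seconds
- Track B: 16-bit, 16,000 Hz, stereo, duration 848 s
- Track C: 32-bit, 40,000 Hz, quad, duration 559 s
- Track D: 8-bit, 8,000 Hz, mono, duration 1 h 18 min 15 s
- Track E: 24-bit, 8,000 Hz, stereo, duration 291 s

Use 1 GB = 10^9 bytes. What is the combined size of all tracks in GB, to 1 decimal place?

Track A: 352,800 × 512 × 1 × 1 = 180,633,600 bytes.
Track B: 16,000 × 848 × 2 × 2 = 54,272,000 bytes.
Track C: 40,000 × 559 × 4 × 4 = 357,760,000 bytes.
Track D: 1 h 18 min 15 s = 4,695 s; 8,000 × 4,695 × 1 × 1 = 37,560,000 bytes.
Track E: 8,000 × 291 × 3 × 2 = 13,968,000 bytes.
Total = 644,193,600 bytes = 0.6 GB.

0.6 GB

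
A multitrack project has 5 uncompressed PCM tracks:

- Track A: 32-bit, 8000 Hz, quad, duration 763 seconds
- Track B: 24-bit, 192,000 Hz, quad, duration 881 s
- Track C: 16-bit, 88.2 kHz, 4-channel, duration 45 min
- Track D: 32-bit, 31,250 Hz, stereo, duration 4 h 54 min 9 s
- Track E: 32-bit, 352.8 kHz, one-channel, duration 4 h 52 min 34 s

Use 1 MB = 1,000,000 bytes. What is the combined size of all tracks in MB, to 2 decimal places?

Track A: 8,000 × 763 × 4 × 4 = 97,664,000 bytes.
Track B: 192,000 × 881 × 3 × 4 = 2,029,824,000 bytes.
Track C: 45 min = 2,700 s; 88,200 × 2,700 × 2 × 4 = 1,905,120,000 bytes.
Track D: 4 h 54 min 9 s = 17,649 s; 31,250 × 17,649 × 4 × 2 = 4,412,250,000 bytes.
Track E: 4 h 52 min 34 s = 17,554 s; 352,800 × 17,554 × 4 × 1 = 24,772,204,800 bytes.
Total = 33,217,062,800 bytes = 33217.06 MB.

33217.06 MB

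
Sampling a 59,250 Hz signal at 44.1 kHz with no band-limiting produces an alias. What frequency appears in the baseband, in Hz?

15,150 Hz

Nyquist = 44,100/2 = 22,050 Hz; 59,250 Hz exceeds it.
Alias = |59,250 − 1×44,100| = |59,250 − 44,100| = 15,150 Hz.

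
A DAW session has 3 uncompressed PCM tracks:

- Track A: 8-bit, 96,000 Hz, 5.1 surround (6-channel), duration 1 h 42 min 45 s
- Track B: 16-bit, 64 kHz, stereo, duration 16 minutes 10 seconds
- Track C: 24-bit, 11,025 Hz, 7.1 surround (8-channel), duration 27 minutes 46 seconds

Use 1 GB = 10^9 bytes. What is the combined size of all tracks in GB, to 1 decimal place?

Track A: 1 h 42 min 45 s = 6,165 s; 96,000 × 6,165 × 1 × 6 = 3,551,040,000 bytes.
Track B: 16 minutes 10 seconds = 970 s; 64,000 × 970 × 2 × 2 = 248,320,000 bytes.
Track C: 27 minutes 46 seconds = 1,666 s; 11,025 × 1,666 × 3 × 8 = 440,823,600 bytes.
Total = 4,240,183,600 bytes = 4.2 GB.

4.2 GB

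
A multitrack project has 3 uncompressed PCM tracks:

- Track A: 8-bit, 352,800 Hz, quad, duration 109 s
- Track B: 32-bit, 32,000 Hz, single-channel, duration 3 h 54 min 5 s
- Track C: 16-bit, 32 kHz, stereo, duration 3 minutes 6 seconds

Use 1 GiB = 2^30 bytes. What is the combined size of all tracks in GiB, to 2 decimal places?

1.84 GiB

Track A: 352,800 × 109 × 1 × 4 = 153,820,800 bytes.
Track B: 3 h 54 min 5 s = 14,045 s; 32,000 × 14,045 × 4 × 1 = 1,797,760,000 bytes.
Track C: 3 minutes 6 seconds = 186 s; 32,000 × 186 × 2 × 2 = 23,808,000 bytes.
Total = 1,975,388,800 bytes = 1.84 GiB.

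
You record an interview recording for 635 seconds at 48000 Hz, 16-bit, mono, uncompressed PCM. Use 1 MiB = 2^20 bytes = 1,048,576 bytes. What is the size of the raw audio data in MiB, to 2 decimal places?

58.14 MiB

Bytes = 48,000 samples/s × 635 s × 2 bytes/sample × 1 ch = 60,960,000 bytes.
60,960,000 / 1,048,576 = 58.14 MiB.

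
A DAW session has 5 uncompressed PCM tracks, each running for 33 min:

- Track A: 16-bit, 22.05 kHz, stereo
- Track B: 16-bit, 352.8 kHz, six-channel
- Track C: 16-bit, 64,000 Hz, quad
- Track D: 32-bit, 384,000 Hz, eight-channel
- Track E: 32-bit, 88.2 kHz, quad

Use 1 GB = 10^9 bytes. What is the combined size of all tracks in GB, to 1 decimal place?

36.7 GB

33 min = 1,980 s.
Track A: 22,050 × 1,980 × 2 × 2 = 174,636,000 bytes.
Track B: 352,800 × 1,980 × 2 × 6 = 8,382,528,000 bytes.
Track C: 64,000 × 1,980 × 2 × 4 = 1,013,760,000 bytes.
Track D: 384,000 × 1,980 × 4 × 8 = 24,330,240,000 bytes.
Track E: 88,200 × 1,980 × 4 × 4 = 2,794,176,000 bytes.
Total = 36,695,340,000 bytes = 36.7 GB.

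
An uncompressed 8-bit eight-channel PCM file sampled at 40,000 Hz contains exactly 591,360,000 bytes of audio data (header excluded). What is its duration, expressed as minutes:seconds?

30:48

Byte rate = 40,000 × 1 × 8 = 320,000 bytes/s.
Duration = 591,360,000 / 320,000 = 1,848 s.
1,848 s = 30:48.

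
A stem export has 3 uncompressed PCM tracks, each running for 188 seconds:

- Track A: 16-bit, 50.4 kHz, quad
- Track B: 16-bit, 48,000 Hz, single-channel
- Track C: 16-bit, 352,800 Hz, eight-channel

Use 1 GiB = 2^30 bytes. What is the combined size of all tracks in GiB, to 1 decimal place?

Track A: 50,400 × 188 × 2 × 4 = 75,801,600 bytes.
Track B: 48,000 × 188 × 2 × 1 = 18,048,000 bytes.
Track C: 352,800 × 188 × 2 × 8 = 1,061,222,400 bytes.
Total = 1,155,072,000 bytes = 1.1 GiB.

1.1 GiB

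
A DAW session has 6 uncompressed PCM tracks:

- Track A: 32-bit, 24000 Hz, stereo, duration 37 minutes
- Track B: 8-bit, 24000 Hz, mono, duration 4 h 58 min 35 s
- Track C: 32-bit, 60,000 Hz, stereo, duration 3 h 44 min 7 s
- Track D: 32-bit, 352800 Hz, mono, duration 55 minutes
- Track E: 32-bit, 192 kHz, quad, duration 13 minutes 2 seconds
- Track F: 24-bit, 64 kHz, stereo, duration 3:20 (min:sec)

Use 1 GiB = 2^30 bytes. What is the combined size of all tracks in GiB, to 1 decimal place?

Track A: 37 minutes = 2,220 s; 24,000 × 2,220 × 4 × 2 = 426,240,000 bytes.
Track B: 4 h 58 min 35 s = 17,915 s; 24,000 × 17,915 × 1 × 1 = 429,960,000 bytes.
Track C: 3 h 44 min 7 s = 13,447 s; 60,000 × 13,447 × 4 × 2 = 6,454,560,000 bytes.
Track D: 55 minutes = 3,300 s; 352,800 × 3,300 × 4 × 1 = 4,656,960,000 bytes.
Track E: 13 minutes 2 seconds = 782 s; 192,000 × 782 × 4 × 4 = 2,402,304,000 bytes.
Track F: 3:20 (min:sec) = 200 s; 64,000 × 200 × 3 × 2 = 76,800,000 bytes.
Total = 14,446,824,000 bytes = 13.5 GiB.

13.5 GiB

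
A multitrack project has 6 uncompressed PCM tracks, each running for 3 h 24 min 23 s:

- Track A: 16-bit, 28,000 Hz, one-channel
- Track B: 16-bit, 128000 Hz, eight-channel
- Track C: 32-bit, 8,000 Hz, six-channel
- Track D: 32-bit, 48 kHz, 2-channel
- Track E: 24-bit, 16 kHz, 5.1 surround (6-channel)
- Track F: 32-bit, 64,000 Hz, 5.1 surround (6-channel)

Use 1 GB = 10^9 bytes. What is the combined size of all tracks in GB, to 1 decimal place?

55.2 GB

3 h 24 min 23 s = 12,263 s.
Track A: 28,000 × 12,263 × 2 × 1 = 686,728,000 bytes.
Track B: 128,000 × 12,263 × 2 × 8 = 25,114,624,000 bytes.
Track C: 8,000 × 12,263 × 4 × 6 = 2,354,496,000 bytes.
Track D: 48,000 × 12,263 × 4 × 2 = 4,708,992,000 bytes.
Track E: 16,000 × 12,263 × 3 × 6 = 3,531,744,000 bytes.
Track F: 64,000 × 12,263 × 4 × 6 = 18,835,968,000 bytes.
Total = 55,232,552,000 bytes = 55.2 GB.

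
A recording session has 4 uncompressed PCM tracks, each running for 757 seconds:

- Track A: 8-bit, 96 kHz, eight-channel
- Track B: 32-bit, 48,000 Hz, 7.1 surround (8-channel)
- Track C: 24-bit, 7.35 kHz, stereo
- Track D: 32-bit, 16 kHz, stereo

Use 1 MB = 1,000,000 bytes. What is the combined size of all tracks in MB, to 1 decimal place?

1874.4 MB

Track A: 96,000 × 757 × 1 × 8 = 581,376,000 bytes.
Track B: 48,000 × 757 × 4 × 8 = 1,162,752,000 bytes.
Track C: 7,350 × 757 × 3 × 2 = 33,383,700 bytes.
Track D: 16,000 × 757 × 4 × 2 = 96,896,000 bytes.
Total = 1,874,407,700 bytes = 1874.4 MB.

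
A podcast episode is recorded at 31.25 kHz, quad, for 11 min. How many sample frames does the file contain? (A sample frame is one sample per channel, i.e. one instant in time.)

20,625,000 sample frames

11 min = 660 s.
31,250 samples/s × 660 s = 20,625,000 frames.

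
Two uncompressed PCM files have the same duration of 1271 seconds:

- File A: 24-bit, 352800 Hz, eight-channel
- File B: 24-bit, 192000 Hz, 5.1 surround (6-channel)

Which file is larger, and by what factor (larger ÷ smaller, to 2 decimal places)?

File A: 352,800 × 3 × 8 = 8,467,200 bytes/s.
File B: 192,000 × 3 × 6 = 3,456,000 bytes/s.
File A is larger; ratio = 10,761,811,200 / 4,392,576,000 = 2.45.

File A, by a factor of 2.45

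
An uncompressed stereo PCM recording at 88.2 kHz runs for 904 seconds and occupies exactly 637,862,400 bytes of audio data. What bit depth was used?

Bytes per sample = 637,862,400 / (88,200 × 904 × 2) = 637,862,400 / 159,465,600 = 4.
Bit depth = 4 × 8 = 32 bits.

32 bits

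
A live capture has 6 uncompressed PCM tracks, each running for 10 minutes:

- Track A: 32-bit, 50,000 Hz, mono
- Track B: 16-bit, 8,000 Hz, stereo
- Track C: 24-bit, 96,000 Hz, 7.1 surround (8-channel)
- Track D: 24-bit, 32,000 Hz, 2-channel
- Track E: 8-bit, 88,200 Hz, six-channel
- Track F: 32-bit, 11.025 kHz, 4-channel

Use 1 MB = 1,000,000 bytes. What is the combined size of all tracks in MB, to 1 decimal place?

2060.2 MB

10 minutes = 600 s.
Track A: 50,000 × 600 × 4 × 1 = 120,000,000 bytes.
Track B: 8,000 × 600 × 2 × 2 = 19,200,000 bytes.
Track C: 96,000 × 600 × 3 × 8 = 1,382,400,000 bytes.
Track D: 32,000 × 600 × 3 × 2 = 115,200,000 bytes.
Track E: 88,200 × 600 × 1 × 6 = 317,520,000 bytes.
Track F: 11,025 × 600 × 4 × 4 = 105,840,000 bytes.
Total = 2,060,160,000 bytes = 2060.2 MB.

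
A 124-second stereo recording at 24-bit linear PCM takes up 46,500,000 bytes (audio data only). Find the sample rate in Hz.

Bytes = sample_rate × seconds × bytes_per_sample × channels.
sample_rate = 46,500,000 / (124 × 3 × 2) = 46,500,000 / 744 = 62,500 Hz.

62,500 Hz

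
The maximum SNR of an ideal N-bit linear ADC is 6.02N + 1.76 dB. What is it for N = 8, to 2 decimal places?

49.92 dB

6.02 × 8 + 1.76 = 49.92 dB.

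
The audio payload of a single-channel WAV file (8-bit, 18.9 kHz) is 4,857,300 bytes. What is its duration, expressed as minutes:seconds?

4:17

Byte rate = 18,900 × 1 × 1 = 18,900 bytes/s.
Duration = 4,857,300 / 18,900 = 257 s.
257 s = 4:17.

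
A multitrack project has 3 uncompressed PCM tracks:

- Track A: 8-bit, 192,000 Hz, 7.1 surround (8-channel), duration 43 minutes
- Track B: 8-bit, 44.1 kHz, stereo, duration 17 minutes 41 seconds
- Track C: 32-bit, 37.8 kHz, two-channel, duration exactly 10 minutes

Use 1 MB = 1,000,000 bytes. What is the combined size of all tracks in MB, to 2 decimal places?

Track A: 43 minutes = 2,580 s; 192,000 × 2,580 × 1 × 8 = 3,962,880,000 bytes.
Track B: 17 minutes 41 seconds = 1,061 s; 44,100 × 1,061 × 1 × 2 = 93,580,200 bytes.
Track C: exactly 10 minutes = 600 s; 37,800 × 600 × 4 × 2 = 181,440,000 bytes.
Total = 4,237,900,200 bytes = 4237.90 MB.

4237.90 MB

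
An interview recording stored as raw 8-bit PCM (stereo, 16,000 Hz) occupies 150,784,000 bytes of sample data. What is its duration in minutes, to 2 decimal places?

Byte rate = 16,000 × 1 × 2 = 32,000 bytes/s.
Duration = 150,784,000 / 32,000 = 4,712 s.
4,712 s / 60 = 78.53 minutes.

78.53 minutes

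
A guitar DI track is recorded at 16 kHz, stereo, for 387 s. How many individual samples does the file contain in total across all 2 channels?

16,000 × 387 s × 2 ch = 12,384,000 samples.

12,384,000 samples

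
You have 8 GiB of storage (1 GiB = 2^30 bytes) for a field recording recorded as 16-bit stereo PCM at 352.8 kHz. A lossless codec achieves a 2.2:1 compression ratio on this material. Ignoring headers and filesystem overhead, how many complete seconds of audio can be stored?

13,391 seconds

Uncompressed byte rate = 352,800 × 2 × 2 = 1,411,200 bytes/s.
After 2.2:1 compression, effective rate ≈ 641454.55 bytes/s.
Capacity = 8 × 1,073,741,824 = 8,589,934,592 bytes.
8,589,934,592 / effective rate ≈ 13391.34 s → 13,391 seconds.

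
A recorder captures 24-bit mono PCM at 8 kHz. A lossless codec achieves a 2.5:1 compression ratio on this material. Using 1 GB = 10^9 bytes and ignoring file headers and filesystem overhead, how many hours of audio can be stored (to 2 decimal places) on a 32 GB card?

925.93 hours

Uncompressed byte rate = 8,000 × 3 × 1 = 24,000 bytes/s.
After 2.5:1 compression, effective rate ≈ 9600 bytes/s.
Capacity = 32 × 1,000,000,000 = 32,000,000,000 bytes.
32,000,000,000 / effective rate ≈ 3333333.33 s → 925.93 hours.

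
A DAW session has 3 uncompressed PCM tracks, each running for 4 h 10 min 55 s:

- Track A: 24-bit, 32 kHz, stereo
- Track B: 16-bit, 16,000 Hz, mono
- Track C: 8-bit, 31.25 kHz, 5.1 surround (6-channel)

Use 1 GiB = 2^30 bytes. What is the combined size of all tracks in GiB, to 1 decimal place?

4 h 10 min 55 s = 15,055 s.
Track A: 32,000 × 15,055 × 3 × 2 = 2,890,560,000 bytes.
Track B: 16,000 × 15,055 × 2 × 1 = 481,760,000 bytes.
Track C: 31,250 × 15,055 × 1 × 6 = 2,822,812,500 bytes.
Total = 6,195,132,500 bytes = 5.8 GiB.

5.8 GiB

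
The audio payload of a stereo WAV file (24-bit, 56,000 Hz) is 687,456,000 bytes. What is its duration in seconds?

Byte rate = 56,000 × 3 × 2 = 336,000 bytes/s.
Duration = 687,456,000 / 336,000 = 2,046 s.

2,046 seconds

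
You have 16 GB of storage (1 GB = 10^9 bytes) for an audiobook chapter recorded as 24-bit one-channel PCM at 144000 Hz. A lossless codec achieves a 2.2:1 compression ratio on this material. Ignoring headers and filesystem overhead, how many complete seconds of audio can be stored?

Uncompressed byte rate = 144,000 × 3 × 1 = 432,000 bytes/s.
After 2.2:1 compression, effective rate ≈ 196363.64 bytes/s.
Capacity = 16 × 1,000,000,000 = 16,000,000,000 bytes.
16,000,000,000 / effective rate ≈ 81481.48 s → 81,481 seconds.

81,481 seconds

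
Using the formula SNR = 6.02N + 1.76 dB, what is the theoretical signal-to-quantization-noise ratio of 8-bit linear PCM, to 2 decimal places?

49.92 dB

6.02 × 8 + 1.76 = 49.92 dB.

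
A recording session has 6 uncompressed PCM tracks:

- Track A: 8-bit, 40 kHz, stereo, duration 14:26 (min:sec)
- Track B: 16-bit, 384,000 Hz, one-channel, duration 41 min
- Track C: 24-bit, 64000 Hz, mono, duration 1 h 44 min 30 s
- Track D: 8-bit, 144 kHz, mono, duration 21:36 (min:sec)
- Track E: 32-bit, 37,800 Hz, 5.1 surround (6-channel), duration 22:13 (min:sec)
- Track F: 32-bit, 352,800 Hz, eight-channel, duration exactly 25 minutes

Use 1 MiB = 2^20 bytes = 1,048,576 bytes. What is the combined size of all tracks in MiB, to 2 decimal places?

Track A: 14:26 (min:sec) = 866 s; 40,000 × 866 × 1 × 2 = 69,280,000 bytes.
Track B: 41 min = 2,460 s; 384,000 × 2,460 × 2 × 1 = 1,889,280,000 bytes.
Track C: 1 h 44 min 30 s = 6,270 s; 64,000 × 6,270 × 3 × 1 = 1,203,840,000 bytes.
Track D: 21:36 (min:sec) = 1,296 s; 144,000 × 1,296 × 1 × 1 = 186,624,000 bytes.
Track E: 22:13 (min:sec) = 1,333 s; 37,800 × 1,333 × 4 × 6 = 1,209,297,600 bytes.
Track F: exactly 25 minutes = 1,500 s; 352,800 × 1,500 × 4 × 8 = 16,934,400,000 bytes.
Total = 21,492,721,600 bytes = 20497.06 MiB.

20497.06 MiB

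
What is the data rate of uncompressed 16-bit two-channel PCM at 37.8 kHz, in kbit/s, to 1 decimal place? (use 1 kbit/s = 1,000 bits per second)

1209.6 kbit/s

Bit rate = 37,800 × 16 × 2 = 1,209,600 bits/s.
= 1209.6 kbit/s.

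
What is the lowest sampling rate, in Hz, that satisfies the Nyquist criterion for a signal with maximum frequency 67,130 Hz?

Minimum sample rate = 2 × 67,130 Hz = 134,260 Hz.

134,260 Hz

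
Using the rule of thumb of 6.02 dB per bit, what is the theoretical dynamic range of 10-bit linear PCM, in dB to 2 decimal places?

10 × 6.02 = 60.20 dB.

60.20 dB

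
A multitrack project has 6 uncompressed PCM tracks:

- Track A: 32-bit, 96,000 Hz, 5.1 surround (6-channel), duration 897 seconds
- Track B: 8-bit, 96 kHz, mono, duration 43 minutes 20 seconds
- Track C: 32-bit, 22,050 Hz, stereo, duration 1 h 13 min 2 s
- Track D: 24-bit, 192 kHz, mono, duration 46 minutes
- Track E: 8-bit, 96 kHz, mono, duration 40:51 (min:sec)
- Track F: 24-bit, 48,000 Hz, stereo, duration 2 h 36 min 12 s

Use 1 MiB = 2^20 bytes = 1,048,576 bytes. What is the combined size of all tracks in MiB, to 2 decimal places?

Track A: 96,000 × 897 × 4 × 6 = 2,066,688,000 bytes.
Track B: 43 minutes 20 seconds = 2,600 s; 96,000 × 2,600 × 1 × 1 = 249,600,000 bytes.
Track C: 1 h 13 min 2 s = 4,382 s; 22,050 × 4,382 × 4 × 2 = 772,984,800 bytes.
Track D: 46 minutes = 2,760 s; 192,000 × 2,760 × 3 × 1 = 1,589,760,000 bytes.
Track E: 40:51 (min:sec) = 2,451 s; 96,000 × 2,451 × 1 × 1 = 235,296,000 bytes.
Track F: 2 h 36 min 12 s = 9,372 s; 48,000 × 9,372 × 3 × 2 = 2,699,136,000 bytes.
Total = 7,613,464,800 bytes = 7260.77 MiB.

7260.77 MiB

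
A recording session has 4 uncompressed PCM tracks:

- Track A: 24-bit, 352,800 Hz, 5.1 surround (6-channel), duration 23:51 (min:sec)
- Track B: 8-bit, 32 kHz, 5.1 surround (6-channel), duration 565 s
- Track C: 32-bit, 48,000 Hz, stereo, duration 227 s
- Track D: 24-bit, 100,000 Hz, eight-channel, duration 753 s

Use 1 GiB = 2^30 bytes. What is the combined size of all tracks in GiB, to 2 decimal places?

10.33 GiB

Track A: 23:51 (min:sec) = 1,431 s; 352,800 × 1,431 × 3 × 6 = 9,087,422,400 bytes.
Track B: 32,000 × 565 × 1 × 6 = 108,480,000 bytes.
Track C: 48,000 × 227 × 4 × 2 = 87,168,000 bytes.
Track D: 100,000 × 753 × 3 × 8 = 1,807,200,000 bytes.
Total = 11,090,270,400 bytes = 10.33 GiB.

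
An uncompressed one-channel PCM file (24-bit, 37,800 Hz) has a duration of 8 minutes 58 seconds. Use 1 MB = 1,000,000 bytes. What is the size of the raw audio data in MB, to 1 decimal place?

61.0 MB

Duration = 8 minutes 58 seconds = 538 s.
Bytes = 37,800 samples/s × 538 s × 3 bytes/sample × 1 ch = 61,009,200 bytes.
61,009,200 / 1,000,000 = 61.0 MB.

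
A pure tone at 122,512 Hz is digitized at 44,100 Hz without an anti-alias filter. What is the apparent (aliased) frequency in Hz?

Nyquist = 44,100/2 = 22,050 Hz; 122,512 Hz exceeds it.
Alias = |122,512 − 3×44,100| = |122,512 − 132,300| = 9,788 Hz.

9,788 Hz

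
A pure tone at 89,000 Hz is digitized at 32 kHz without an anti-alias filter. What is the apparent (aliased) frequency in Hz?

7,000 Hz

Nyquist = 32,000/2 = 16,000 Hz; 89,000 Hz exceeds it.
Alias = |89,000 − 3×32,000| = |89,000 − 96,000| = 7,000 Hz.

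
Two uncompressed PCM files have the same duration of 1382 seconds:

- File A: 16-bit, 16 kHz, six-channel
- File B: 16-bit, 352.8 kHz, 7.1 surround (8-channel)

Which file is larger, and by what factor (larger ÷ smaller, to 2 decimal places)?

File B, by a factor of 29.40

File A: 16,000 × 2 × 6 = 192,000 bytes/s.
File B: 352,800 × 2 × 8 = 5,644,800 bytes/s.
File B is larger; ratio = 7,801,113,600 / 265,344,000 = 29.40.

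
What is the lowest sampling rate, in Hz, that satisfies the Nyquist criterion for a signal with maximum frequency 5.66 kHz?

11,320 Hz

Minimum sample rate = 2 × 5,660 Hz = 11,320 Hz.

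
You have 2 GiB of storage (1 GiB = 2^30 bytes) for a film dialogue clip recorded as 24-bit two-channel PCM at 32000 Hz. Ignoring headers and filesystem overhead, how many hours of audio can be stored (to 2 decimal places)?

3.11 hours

Uncompressed byte rate = 32,000 × 3 × 2 = 192,000 bytes/s.
Capacity = 2 × 1,073,741,824 = 2,147,483,648 bytes.
2,147,483,648 / 192,000 ≈ 11184.81 s → 3.11 hours.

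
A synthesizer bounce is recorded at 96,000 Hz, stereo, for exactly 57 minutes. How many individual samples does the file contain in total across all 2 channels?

656,640,000 samples

exactly 57 minutes = 3,420 s.
96,000 × 3,420 s × 2 ch = 656,640,000 samples.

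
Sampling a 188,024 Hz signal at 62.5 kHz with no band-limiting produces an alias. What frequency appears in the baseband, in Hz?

524 Hz

Nyquist = 62,500/2 = 31,250 Hz; 188,024 Hz exceeds it.
Alias = |188,024 − 3×62,500| = |188,024 − 187,500| = 524 Hz.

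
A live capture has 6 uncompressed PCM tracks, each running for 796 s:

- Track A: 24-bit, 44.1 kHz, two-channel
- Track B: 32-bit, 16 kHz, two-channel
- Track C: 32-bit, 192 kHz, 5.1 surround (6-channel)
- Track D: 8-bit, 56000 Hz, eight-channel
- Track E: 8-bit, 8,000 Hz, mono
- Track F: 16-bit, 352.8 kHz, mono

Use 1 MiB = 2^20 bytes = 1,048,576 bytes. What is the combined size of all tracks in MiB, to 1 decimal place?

Track A: 44,100 × 796 × 3 × 2 = 210,621,600 bytes.
Track B: 16,000 × 796 × 4 × 2 = 101,888,000 bytes.
Track C: 192,000 × 796 × 4 × 6 = 3,667,968,000 bytes.
Track D: 56,000 × 796 × 1 × 8 = 356,608,000 bytes.
Track E: 8,000 × 796 × 1 × 1 = 6,368,000 bytes.
Track F: 352,800 × 796 × 2 × 1 = 561,657,600 bytes.
Total = 4,905,111,200 bytes = 4677.9 MiB.

4677.9 MiB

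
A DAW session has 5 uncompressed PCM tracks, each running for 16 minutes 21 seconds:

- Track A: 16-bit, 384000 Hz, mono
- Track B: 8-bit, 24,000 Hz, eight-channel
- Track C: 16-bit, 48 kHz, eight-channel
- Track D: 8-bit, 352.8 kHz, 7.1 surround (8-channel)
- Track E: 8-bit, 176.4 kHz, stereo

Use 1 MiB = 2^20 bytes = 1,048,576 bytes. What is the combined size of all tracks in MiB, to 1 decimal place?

4587.2 MiB

16 minutes 21 seconds = 981 s.
Track A: 384,000 × 981 × 2 × 1 = 753,408,000 bytes.
Track B: 24,000 × 981 × 1 × 8 = 188,352,000 bytes.
Track C: 48,000 × 981 × 2 × 8 = 753,408,000 bytes.
Track D: 352,800 × 981 × 1 × 8 = 2,768,774,400 bytes.
Track E: 176,400 × 981 × 1 × 2 = 346,096,800 bytes.
Total = 4,810,039,200 bytes = 4587.2 MiB.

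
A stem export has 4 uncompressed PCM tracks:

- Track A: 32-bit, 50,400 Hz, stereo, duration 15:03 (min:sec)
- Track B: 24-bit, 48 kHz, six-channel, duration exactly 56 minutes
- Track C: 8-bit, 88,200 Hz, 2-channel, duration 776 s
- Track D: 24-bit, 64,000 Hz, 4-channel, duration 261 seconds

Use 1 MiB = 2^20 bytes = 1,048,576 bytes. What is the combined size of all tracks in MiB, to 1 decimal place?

3437.5 MiB

Track A: 15:03 (min:sec) = 903 s; 50,400 × 903 × 4 × 2 = 364,089,600 bytes.
Track B: exactly 56 minutes = 3,360 s; 48,000 × 3,360 × 3 × 6 = 2,903,040,000 bytes.
Track C: 88,200 × 776 × 1 × 2 = 136,886,400 bytes.
Track D: 64,000 × 261 × 3 × 4 = 200,448,000 bytes.
Total = 3,604,464,000 bytes = 3437.5 MiB.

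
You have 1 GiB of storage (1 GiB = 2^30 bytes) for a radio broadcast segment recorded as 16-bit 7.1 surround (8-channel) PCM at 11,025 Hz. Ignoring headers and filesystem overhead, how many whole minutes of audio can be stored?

Uncompressed byte rate = 11,025 × 2 × 8 = 176,400 bytes/s.
Capacity = 1 × 1,073,741,824 = 1,073,741,824 bytes.
1,073,741,824 / 176,400 ≈ 6086.97 s → 101 minutes.

101 minutes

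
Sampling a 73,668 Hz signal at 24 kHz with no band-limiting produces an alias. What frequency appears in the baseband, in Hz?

1,668 Hz

Nyquist = 24,000/2 = 12,000 Hz; 73,668 Hz exceeds it.
Alias = |73,668 − 3×24,000| = |73,668 − 72,000| = 1,668 Hz.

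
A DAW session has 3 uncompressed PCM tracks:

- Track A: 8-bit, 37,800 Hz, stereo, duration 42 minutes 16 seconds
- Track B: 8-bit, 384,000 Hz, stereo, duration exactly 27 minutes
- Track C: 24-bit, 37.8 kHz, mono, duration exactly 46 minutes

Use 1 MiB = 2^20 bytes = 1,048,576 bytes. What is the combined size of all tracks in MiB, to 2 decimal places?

1667.85 MiB

Track A: 42 minutes 16 seconds = 2,536 s; 37,800 × 2,536 × 1 × 2 = 191,721,600 bytes.
Track B: exactly 27 minutes = 1,620 s; 384,000 × 1,620 × 1 × 2 = 1,244,160,000 bytes.
Track C: exactly 46 minutes = 2,760 s; 37,800 × 2,760 × 3 × 1 = 312,984,000 bytes.
Total = 1,748,865,600 bytes = 1667.85 MiB.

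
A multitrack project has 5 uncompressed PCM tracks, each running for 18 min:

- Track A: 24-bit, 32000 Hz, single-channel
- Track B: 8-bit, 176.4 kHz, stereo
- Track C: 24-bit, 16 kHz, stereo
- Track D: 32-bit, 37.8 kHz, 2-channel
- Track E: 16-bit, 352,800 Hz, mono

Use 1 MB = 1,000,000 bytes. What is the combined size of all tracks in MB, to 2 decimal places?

18 min = 1,080 s.
Track A: 32,000 × 1,080 × 3 × 1 = 103,680,000 bytes.
Track B: 176,400 × 1,080 × 1 × 2 = 381,024,000 bytes.
Track C: 16,000 × 1,080 × 3 × 2 = 103,680,000 bytes.
Track D: 37,800 × 1,080 × 4 × 2 = 326,592,000 bytes.
Track E: 352,800 × 1,080 × 2 × 1 = 762,048,000 bytes.
Total = 1,677,024,000 bytes = 1677.02 MB.

1677.02 MB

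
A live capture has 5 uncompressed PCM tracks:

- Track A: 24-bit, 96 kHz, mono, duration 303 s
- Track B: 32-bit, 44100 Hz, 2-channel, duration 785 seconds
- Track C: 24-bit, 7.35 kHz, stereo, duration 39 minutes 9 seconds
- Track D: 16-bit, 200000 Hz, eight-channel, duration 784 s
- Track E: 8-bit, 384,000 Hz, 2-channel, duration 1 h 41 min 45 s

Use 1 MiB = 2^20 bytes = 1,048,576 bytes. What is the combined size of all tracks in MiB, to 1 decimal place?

Track A: 96,000 × 303 × 3 × 1 = 87,264,000 bytes.
Track B: 44,100 × 785 × 4 × 2 = 276,948,000 bytes.
Track C: 39 minutes 9 seconds = 2,349 s; 7,350 × 2,349 × 3 × 2 = 103,590,900 bytes.
Track D: 200,000 × 784 × 2 × 8 = 2,508,800,000 bytes.
Track E: 1 h 41 min 45 s = 6,105 s; 384,000 × 6,105 × 1 × 2 = 4,688,640,000 bytes.
Total = 7,665,242,900 bytes = 7310.1 MiB.

7310.1 MiB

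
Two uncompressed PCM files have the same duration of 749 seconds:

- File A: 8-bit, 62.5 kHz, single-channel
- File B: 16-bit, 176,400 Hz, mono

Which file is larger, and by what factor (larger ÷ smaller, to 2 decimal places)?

File A: 62,500 × 1 × 1 = 62,500 bytes/s.
File B: 176,400 × 2 × 1 = 352,800 bytes/s.
File B is larger; ratio = 264,247,200 / 46,812,500 = 5.64.

File B, by a factor of 5.64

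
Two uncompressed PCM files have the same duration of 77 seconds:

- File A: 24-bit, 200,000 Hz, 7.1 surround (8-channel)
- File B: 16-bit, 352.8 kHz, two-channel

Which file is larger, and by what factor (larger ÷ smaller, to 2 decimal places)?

File A: 200,000 × 3 × 8 = 4,800,000 bytes/s.
File B: 352,800 × 2 × 2 = 1,411,200 bytes/s.
File A is larger; ratio = 369,600,000 / 108,662,400 = 3.40.

File A, by a factor of 3.40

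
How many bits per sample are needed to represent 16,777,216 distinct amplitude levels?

24 bits

log2(16,777,216) = 24.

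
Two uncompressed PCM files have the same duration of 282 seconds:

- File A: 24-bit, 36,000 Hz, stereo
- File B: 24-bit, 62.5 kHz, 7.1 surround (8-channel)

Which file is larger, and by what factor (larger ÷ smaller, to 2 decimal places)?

File B, by a factor of 6.94

File A: 36,000 × 3 × 2 = 216,000 bytes/s.
File B: 62,500 × 3 × 8 = 1,500,000 bytes/s.
File B is larger; ratio = 423,000,000 / 60,912,000 = 6.94.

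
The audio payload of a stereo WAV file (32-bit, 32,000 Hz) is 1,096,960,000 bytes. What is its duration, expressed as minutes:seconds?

71:25

Byte rate = 32,000 × 4 × 2 = 256,000 bytes/s.
Duration = 1,096,960,000 / 256,000 = 4,285 s.
4,285 s = 71:25.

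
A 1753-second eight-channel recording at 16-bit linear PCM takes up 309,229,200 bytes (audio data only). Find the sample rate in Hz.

Bytes = sample_rate × seconds × bytes_per_sample × channels.
sample_rate = 309,229,200 / (1,753 × 2 × 8) = 309,229,200 / 28,048 = 11,025 Hz.

11,025 Hz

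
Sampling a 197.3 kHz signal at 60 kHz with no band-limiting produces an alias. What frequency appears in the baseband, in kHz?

17.3 kHz

Nyquist = 60,000/2 = 30,000 Hz; 197,300 Hz exceeds it.
Alias = |197,300 − 3×60,000| = |197,300 − 180,000| = 17,300 Hz = 17.3 kHz.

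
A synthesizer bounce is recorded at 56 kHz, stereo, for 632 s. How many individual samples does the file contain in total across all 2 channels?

70,784,000 samples

56,000 × 632 s × 2 ch = 70,784,000 samples.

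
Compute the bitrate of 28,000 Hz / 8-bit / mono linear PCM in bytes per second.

28,000 bytes/s

Bit rate = 28,000 × 8 × 1 = 224,000 bits/s.
224,000 / 8 = 28,000 bytes/s.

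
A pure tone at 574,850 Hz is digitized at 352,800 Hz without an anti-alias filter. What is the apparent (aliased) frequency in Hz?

130,750 Hz

Nyquist = 352,800/2 = 176,400 Hz; 574,850 Hz exceeds it.
Alias = |574,850 − 2×352,800| = |574,850 − 705,600| = 130,750 Hz.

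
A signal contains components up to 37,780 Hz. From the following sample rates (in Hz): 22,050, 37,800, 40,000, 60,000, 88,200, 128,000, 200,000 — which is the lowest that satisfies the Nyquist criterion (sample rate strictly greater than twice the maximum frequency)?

Need sample rate > 2 × 37,780 = 75,560 Hz.
Lowest listed rate above 75,560 Hz is 88,200 Hz.

88,200 Hz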